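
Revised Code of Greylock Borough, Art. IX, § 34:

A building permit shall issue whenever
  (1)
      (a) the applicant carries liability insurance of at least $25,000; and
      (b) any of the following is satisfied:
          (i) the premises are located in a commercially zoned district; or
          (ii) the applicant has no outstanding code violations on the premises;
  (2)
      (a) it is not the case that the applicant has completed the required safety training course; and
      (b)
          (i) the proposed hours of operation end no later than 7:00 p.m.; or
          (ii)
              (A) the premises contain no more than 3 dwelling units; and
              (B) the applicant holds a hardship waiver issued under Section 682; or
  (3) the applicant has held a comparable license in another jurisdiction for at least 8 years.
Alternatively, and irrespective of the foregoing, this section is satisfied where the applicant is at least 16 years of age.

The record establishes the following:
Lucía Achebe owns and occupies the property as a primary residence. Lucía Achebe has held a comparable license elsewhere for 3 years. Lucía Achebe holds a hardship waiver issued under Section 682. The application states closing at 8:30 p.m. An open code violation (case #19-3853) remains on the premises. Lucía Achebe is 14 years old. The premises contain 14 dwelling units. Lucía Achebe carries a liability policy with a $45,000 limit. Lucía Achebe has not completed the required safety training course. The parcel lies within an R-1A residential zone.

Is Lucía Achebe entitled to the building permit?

(a) insurance ≥ $25,000 — met.
(i) commercially zoned — fails.
(ii) no code violations — fails.
So (b) is not satisfied (F OR F).
So (1) is not satisfied (T AND F).
(a) not (safety training) — satisfied.
(i) closes by 7 p.m. — not satisfied.
(A) ≤ 3 units — fails.
(B) hardship waiver — met.
So (ii) is not satisfied (F AND T).
(b) = F OR F = false.
(2): T AND F → false.
(3) prior license ≥ 8 yr — not satisfied.
Overall = F OR F OR F = false.
Exception (age ≥ 16) — not satisfied.
Result: main false OR exception false → false.

No — denied.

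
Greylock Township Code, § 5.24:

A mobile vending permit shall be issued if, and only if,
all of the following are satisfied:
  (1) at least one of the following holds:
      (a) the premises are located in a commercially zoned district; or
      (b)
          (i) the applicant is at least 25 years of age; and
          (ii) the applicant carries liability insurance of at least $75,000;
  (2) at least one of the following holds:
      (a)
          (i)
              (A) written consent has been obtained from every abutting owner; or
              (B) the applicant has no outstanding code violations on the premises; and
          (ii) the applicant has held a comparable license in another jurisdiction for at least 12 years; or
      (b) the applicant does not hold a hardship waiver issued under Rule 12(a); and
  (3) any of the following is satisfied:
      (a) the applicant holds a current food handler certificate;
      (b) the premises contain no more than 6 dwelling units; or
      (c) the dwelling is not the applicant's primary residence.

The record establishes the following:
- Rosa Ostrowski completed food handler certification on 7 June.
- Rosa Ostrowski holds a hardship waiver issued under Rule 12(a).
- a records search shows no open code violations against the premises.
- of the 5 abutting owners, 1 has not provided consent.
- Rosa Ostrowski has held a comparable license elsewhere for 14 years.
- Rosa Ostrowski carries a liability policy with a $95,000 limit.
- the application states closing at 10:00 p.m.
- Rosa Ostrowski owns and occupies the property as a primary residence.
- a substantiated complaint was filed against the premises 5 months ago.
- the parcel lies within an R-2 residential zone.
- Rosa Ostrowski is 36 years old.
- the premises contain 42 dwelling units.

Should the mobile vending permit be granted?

(a) commercially zoned — not satisfied.
(i) age ≥ 25 — holds.
(ii) insurance ≥ $75,000 — holds.
(b) = T AND T = true.
(1) = F OR T = true.
(A) all abutters consent — not met.
(B) no code violations — holds.
(i): F OR T → true.
(ii) prior license ≥ 12 yr — satisfied.
(a) = T AND T = true.
(b) not (hardship waiver) — not satisfied.
So (2) is satisfied (T OR F).
(a) food handler cert. — met.
(b) ≤ 6 units — not satisfied.
(c) not (primary residence) — not met.
(3): T OR F OR F → true.
Overall = T AND T AND T = true.

Yes — granted.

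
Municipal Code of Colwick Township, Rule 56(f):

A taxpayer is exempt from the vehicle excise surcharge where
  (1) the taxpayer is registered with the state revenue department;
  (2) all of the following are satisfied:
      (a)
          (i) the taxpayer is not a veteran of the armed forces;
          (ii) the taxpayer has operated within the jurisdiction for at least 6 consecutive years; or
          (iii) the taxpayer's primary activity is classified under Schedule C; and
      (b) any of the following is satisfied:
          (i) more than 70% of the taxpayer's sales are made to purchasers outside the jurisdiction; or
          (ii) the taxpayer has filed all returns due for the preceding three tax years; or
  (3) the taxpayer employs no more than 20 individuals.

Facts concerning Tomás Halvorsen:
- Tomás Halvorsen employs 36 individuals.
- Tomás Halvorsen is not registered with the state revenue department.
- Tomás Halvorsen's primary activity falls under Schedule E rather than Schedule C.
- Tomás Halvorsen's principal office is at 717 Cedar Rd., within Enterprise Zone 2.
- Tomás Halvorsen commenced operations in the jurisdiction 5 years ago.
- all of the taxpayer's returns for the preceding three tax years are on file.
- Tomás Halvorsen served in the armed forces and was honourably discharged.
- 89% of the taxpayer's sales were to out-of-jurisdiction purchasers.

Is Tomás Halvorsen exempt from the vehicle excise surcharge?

No — not exempt.

(1) state-registered — not satisfied.
(i) not (veteran) — fails.
(ii) ≥ 6 yrs in jurisdiction — not met.
(iii) Schedule C activity — fails.
(a): F OR F OR F → false.
(i) >70% out-of-jur. sales — holds.
(ii) returns current — satisfied.
So (b) is satisfied (T OR T).
So (2) is not satisfied (F AND T).
(3) ≤ 20 employees — not satisfied.
Overall: F OR F OR F → false.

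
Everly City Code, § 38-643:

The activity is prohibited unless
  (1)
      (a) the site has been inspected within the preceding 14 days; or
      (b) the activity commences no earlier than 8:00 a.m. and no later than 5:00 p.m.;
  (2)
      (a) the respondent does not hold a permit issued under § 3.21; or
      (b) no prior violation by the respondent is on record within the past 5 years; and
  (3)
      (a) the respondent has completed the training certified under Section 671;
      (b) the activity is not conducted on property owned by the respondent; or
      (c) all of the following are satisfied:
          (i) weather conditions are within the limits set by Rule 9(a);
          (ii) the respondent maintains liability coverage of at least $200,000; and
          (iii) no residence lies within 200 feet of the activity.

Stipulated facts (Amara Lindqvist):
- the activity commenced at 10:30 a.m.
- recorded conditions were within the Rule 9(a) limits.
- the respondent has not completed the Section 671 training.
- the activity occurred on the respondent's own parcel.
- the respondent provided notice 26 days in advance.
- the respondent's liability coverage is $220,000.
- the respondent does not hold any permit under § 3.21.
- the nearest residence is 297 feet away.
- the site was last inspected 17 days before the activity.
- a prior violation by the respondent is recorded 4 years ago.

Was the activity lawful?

Yes — lawful.

(a) site inspected — not satisfied.
(b) start within hours — satisfied.
So (1) is satisfied (F OR T).
(a) not (holds permit) — holds.
(b) no prior violation — not satisfied.
(2) = T OR F = true.
(a) training certified — fails.
(b) not (own property) — fails.
(i) weather ok — met.
(ii) coverage ≥ $200,000 — holds.
(iii) no residence in 200 ft — met.
(c): T AND T AND T → true.
(3): F OR F OR T → true.
Overall: T AND T AND T → true.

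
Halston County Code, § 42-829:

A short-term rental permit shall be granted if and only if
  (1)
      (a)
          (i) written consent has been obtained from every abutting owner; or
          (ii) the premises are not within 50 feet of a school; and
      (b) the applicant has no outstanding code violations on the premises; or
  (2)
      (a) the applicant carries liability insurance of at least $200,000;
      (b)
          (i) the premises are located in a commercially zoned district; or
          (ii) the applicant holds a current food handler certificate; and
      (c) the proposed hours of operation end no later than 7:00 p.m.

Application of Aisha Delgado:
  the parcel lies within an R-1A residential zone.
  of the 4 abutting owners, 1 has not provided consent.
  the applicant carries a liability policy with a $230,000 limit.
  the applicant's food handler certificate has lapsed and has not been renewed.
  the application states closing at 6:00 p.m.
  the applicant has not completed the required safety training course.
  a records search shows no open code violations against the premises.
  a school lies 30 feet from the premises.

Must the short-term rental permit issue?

No — denied.

(i) all abutters consent — not met.
(ii) ≥50 ft from school — not satisfied.
(a): F OR F → false.
(b) no code violations — holds.
(1) = F AND T = false.
(a) insurance ≥ $200,000 — holds.
(i) commercially zoned — not met.
(ii) food handler cert. — not met.
(b): F OR F → false.
(c) closes by 7 p.m. — met.
So (2) is not satisfied (T AND F AND T).
Overall = F OR F = false.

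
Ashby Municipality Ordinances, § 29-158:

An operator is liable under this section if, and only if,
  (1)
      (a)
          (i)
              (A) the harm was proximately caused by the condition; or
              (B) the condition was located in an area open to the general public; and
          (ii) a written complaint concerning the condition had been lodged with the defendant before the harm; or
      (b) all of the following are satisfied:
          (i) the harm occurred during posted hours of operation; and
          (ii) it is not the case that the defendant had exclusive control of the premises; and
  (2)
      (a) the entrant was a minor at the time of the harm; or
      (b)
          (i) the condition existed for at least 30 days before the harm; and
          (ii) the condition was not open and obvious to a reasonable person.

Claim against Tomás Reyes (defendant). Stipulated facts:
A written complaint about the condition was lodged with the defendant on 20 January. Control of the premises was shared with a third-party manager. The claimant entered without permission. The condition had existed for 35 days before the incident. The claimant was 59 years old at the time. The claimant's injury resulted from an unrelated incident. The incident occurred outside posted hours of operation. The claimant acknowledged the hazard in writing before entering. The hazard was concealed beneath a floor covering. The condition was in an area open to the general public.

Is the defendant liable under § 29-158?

Yes — liable.

(A) proximate cause — fails.
(B) public area — met.
(i) = F OR T = true.
(ii) complaint lodged — met.
So (a) is satisfied (T AND T).
(i) during posted hours — fails.
(ii) not (exclusive control) — met.
So (b) is not satisfied (F AND T).
So (1) is satisfied (T OR F).
(a) entrant a minor — not met.
(i) condition ≥30 days old — satisfied.
(ii) not open/obvious — met.
(b) = T AND T = true.
So (2) is satisfied (F OR T).
So Overall is satisfied (T AND T).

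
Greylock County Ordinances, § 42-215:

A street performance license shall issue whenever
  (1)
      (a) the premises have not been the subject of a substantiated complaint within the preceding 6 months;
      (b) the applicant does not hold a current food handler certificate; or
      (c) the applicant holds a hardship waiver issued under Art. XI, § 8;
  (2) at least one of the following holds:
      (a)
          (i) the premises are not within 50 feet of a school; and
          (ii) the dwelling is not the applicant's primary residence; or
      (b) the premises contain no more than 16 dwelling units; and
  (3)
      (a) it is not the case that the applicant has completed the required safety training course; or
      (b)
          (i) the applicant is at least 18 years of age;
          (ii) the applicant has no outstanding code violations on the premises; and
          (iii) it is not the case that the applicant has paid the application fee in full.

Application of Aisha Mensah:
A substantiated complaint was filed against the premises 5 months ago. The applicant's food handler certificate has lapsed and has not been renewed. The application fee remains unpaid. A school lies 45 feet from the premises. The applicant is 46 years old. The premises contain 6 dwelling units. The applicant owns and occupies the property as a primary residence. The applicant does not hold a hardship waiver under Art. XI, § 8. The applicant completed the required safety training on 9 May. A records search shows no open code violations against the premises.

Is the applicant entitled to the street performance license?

Yes — granted.

(a) no complaint in 6 mo. — not satisfied.
(b) not (food handler cert.) — satisfied.
(c) hardship waiver — not satisfied.
(1) = F OR T OR F = true.
(i) ≥50 ft from school — not satisfied.
(ii) not (primary residence) — fails.
So (a) is not satisfied (F AND F).
(b) ≤ 16 units — met.
(2): F OR T → true.
(a) not (safety training) — not satisfied.
(i) age ≥ 18 — met.
(ii) no code violations — holds.
(iii) not (fee paid) — met.
(b): T AND T AND T → true.
So (3) is satisfied (F OR T).
Overall = T AND T AND T = true.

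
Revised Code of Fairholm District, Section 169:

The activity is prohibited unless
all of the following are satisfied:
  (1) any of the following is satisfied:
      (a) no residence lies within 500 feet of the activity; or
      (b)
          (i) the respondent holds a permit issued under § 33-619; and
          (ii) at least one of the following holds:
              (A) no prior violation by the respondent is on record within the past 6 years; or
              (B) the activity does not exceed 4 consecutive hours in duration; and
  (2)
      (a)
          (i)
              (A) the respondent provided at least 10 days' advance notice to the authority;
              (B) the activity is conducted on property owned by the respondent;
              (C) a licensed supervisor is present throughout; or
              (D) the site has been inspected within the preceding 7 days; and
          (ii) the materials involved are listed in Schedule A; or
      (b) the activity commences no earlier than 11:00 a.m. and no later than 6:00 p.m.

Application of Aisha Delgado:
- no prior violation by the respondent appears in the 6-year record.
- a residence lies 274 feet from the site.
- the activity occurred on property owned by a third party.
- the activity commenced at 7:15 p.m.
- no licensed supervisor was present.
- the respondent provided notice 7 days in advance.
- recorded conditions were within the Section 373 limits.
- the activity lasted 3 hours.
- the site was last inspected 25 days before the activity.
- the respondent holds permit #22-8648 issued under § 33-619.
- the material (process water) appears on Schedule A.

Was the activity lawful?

No — unlawful.

(a) no residence in 500 ft — fails.
(i) holds permit — holds.
(A) no prior violation — holds.
(B) ≤ 4 hrs duration — holds.
So (ii) is satisfied (T OR T).
So (b) is satisfied (T AND T).
(1): F OR T → true.
(A) ≥10 days' notice — fails.
(B) own property — not satisfied.
(C) supervisor present — fails.
(D) site inspected — fails.
So (i) is not satisfied (F OR F OR F OR F).
(ii) Schedule A material — met.
(a) = F AND T = false.
(b) start within hours — not met.
So (2) is not satisfied (F OR F).
Overall: T AND F → false.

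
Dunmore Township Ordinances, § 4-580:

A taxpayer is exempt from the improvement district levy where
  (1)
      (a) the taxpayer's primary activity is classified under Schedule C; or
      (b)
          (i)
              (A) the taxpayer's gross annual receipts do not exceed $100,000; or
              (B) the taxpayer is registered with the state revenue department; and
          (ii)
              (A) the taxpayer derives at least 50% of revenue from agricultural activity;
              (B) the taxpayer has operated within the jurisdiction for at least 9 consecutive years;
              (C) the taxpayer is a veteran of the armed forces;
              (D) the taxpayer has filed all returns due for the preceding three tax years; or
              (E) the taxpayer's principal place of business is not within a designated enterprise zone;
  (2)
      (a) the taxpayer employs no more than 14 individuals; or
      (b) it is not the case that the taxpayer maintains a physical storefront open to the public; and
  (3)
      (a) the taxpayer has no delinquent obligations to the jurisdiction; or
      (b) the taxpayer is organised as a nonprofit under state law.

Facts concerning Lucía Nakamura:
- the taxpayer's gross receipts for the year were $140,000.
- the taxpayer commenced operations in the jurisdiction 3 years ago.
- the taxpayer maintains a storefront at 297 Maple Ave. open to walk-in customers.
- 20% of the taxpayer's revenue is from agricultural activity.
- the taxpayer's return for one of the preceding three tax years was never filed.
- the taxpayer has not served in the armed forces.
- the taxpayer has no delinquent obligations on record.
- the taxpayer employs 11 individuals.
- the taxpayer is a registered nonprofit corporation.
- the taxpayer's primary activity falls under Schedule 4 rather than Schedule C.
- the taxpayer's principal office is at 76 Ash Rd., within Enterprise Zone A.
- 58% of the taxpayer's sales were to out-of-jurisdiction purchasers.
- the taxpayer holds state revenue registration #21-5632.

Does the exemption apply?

(a) Schedule C activity — fails.
(A) receipts ≤ $100,000 — fails.
(B) state-registered — holds.
So (i) is satisfied (F OR T).
(A) ≥50% agricultural — not met.
(B) ≥ 9 yrs in jurisdiction — not satisfied.
(C) veteran — not met.
(D) returns current — not met.
(E) not (in enterprise zone) — not met.
So (ii) is not satisfied (F OR F OR F OR F OR F).
(b) = T AND F = false.
(1) = F OR F = false.
(a) ≤ 14 employees — met.
(b) not (has storefront) — fails.
So (2) is satisfied (T OR F).
(a) no delinquency — satisfied.
(b) nonprofit — holds.
(3) = T OR T = true.
So Overall is not satisfied (F AND T AND T).

No — not exempt.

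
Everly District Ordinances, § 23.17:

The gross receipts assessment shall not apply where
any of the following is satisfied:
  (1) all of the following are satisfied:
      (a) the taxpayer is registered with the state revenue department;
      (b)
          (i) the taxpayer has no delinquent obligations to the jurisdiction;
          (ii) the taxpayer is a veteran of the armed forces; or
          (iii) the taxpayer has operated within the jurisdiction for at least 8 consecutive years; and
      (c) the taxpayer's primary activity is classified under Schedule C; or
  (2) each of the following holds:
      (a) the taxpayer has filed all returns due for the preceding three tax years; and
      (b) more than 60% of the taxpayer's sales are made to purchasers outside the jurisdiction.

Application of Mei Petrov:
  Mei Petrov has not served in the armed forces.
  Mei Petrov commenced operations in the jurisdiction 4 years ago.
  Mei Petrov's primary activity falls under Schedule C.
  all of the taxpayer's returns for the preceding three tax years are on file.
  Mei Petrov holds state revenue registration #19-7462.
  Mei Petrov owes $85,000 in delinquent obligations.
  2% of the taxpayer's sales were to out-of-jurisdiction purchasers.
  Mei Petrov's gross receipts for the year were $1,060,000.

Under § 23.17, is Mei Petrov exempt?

No — not exempt.

(a) state-registered — holds.
(i) no delinquency — not met.
(ii) veteran — fails.
(iii) ≥ 8 yrs in jurisdiction — fails.
So (b) is not satisfied (F OR F OR F).
(c) Schedule C activity — met.
(1) = T AND F AND T = false.
(a) returns current — met.
(b) >60% out-of-jur. sales — fails.
(2): T AND F → false.
So Overall is not satisfied (F OR F).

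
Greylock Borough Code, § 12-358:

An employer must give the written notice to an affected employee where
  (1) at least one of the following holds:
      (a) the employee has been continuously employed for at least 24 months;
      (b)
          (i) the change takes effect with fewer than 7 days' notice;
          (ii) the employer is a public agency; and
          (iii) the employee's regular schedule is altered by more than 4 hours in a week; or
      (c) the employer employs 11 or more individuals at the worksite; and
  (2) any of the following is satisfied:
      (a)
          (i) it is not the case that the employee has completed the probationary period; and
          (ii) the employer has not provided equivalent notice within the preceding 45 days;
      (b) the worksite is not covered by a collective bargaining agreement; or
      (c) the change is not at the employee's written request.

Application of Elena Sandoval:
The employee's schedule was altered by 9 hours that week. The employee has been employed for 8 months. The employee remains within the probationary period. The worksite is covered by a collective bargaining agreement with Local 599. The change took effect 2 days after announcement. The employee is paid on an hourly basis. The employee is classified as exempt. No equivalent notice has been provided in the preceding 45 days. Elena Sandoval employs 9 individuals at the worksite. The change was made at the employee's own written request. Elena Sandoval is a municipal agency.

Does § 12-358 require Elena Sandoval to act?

(a) tenure ≥ 24 mo. — not satisfied.
(i) < 7 days' notice — met.
(ii) public agency — satisfied.
(iii) schedule shift > 4h — satisfied.
(b) = T AND T AND T = true.
(c) ≥ 11 at site — not satisfied.
(1) = F OR T OR F = true.
(i) not (past probation) — satisfied.
(ii) no recent notice — holds.
(a): T AND T → true.
(b) no CBA — not satisfied.
(c) not employee-requested — not satisfied.
(2) = T OR F OR F = true.
Overall = T AND T = true.

Yes — required.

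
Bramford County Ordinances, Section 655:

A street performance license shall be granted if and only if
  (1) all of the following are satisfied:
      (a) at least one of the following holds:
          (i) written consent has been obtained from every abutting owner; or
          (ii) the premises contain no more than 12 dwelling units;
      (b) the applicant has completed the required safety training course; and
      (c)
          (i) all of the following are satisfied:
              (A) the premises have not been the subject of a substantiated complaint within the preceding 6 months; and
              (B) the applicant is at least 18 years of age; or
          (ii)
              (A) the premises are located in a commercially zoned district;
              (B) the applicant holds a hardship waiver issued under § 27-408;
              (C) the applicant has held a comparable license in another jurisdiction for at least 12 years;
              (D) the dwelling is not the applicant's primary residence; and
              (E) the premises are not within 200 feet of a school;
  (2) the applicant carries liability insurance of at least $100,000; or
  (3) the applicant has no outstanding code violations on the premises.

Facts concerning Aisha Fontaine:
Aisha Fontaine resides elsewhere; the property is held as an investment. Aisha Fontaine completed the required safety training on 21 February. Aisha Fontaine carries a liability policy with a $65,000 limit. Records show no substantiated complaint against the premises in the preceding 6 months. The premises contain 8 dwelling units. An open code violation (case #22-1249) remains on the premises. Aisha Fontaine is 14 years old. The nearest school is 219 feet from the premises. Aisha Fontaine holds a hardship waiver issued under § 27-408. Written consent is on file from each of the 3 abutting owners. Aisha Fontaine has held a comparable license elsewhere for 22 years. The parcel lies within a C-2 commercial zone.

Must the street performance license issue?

Yes — granted.

(i) all abutters consent — satisfied.
(ii) ≤ 12 units — holds.
So (a) is satisfied (T OR T).
(b) safety training — holds.
(A) no complaint in 6 mo. — holds.
(B) age ≥ 18 — not satisfied.
(i) = T AND F = false.
(A) commercially zoned — holds.
(B) hardship waiver — met.
(C) prior license ≥ 12 yr — met.
(D) not (primary residence) — satisfied.
(E) ≥200 ft from school — met.
(ii): T AND T AND T AND T AND T → true.
(c) = F OR T = true.
(1): T AND T AND T → true.
(2) insurance ≥ $100,000 — not satisfied.
(3) no code violations — fails.
So Overall is satisfied (T OR F OR F).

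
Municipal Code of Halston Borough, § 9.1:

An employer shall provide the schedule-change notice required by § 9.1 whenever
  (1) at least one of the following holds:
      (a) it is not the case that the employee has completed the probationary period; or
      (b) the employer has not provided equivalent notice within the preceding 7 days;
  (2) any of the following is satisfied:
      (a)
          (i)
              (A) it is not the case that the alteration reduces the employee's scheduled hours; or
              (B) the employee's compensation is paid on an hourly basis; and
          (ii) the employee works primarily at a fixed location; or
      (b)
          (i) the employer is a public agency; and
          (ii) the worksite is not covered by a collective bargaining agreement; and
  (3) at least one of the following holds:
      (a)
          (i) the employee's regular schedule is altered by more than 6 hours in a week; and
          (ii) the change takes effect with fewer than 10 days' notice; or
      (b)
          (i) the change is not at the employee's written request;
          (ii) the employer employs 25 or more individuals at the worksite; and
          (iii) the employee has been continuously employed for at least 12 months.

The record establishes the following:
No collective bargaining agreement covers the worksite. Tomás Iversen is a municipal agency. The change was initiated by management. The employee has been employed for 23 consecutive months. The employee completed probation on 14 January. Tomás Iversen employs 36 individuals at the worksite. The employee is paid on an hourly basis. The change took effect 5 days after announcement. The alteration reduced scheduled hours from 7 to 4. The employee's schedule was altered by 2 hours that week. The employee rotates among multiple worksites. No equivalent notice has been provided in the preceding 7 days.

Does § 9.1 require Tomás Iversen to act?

Yes — required.

(a) not (past probation) — fails.
(b) no recent notice — satisfied.
So (1) is satisfied (F OR T).
(A) not (hours reduced) — not met.
(B) hourly-paid — satisfied.
(i) = F OR T = true.
(ii) fixed location — not satisfied.
(a) = T AND F = false.
(i) public agency — satisfied.
(ii) no CBA — satisfied.
So (b) is satisfied (T AND T).
So (2) is satisfied (F OR T).
(i) schedule shift > 6h — not satisfied.
(ii) < 10 days' notice — holds.
(a): F AND T → false.
(i) not employee-requested — satisfied.
(ii) ≥ 25 at site — holds.
(iii) tenure ≥ 12 mo. — met.
(b): T AND T AND T → true.
(3): F OR T → true.
So Overall is satisfied (T AND T AND T).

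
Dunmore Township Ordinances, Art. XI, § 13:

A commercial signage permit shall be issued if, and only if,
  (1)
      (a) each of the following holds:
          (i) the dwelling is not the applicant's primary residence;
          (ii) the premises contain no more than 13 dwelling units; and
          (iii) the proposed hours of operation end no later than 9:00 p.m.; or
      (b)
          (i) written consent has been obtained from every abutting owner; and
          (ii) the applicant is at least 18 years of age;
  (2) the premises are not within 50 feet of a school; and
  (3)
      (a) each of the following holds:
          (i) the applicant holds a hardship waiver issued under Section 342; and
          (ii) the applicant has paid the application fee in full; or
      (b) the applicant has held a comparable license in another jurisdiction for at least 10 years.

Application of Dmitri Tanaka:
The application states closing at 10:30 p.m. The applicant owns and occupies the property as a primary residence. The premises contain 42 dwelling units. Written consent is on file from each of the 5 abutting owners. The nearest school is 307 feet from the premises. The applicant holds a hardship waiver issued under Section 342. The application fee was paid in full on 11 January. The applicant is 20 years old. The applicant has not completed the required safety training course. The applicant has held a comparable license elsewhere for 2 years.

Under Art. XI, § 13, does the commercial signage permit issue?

(i) not (primary residence) — not met.
(ii) ≤ 13 units — not met.
(iii) closes by 9 p.m. — fails.
So (a) is not satisfied (F AND F AND F).
(i) all abutters consent — satisfied.
(ii) age ≥ 18 — holds.
(b) = T AND T = true.
So (1) is satisfied (F OR T).
(2) ≥50 ft from school — holds.
(i) hardship waiver — met.
(ii) fee paid — holds.
(a): T AND T → true.
(b) prior license ≥ 10 yr — not satisfied.
(3): T OR F → true.
Overall = T AND T AND T = true.

Yes — granted.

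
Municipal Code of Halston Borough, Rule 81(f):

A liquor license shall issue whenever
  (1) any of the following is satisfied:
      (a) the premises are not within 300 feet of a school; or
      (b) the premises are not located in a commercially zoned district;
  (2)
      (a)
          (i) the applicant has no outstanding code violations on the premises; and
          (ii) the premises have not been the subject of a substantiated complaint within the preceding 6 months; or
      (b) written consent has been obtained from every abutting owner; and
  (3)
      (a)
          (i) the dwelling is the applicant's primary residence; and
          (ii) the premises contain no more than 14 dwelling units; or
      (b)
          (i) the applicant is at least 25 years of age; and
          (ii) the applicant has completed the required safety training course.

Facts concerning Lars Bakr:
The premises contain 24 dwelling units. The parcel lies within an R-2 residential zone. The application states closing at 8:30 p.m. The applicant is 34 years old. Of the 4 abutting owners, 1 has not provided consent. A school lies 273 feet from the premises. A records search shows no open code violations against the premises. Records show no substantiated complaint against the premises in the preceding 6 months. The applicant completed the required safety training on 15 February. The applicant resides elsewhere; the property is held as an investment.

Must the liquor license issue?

(a) ≥300 ft from school — fails.
(b) not (commercially zoned) — satisfied.
(1): F OR T → true.
(i) no code violations — met.
(ii) no complaint in 6 mo. — met.
So (a) is satisfied (T AND T).
(b) all abutters consent — not satisfied.
(2): T OR F → true.
(i) primary residence — not satisfied.
(ii) ≤ 14 units — fails.
(a): F AND F → false.
(i) age ≥ 25 — satisfied.
(ii) safety training — satisfied.
(b): T AND T → true.
(3) = F OR T = true.
Overall: T AND T AND T → true.

Yes — granted.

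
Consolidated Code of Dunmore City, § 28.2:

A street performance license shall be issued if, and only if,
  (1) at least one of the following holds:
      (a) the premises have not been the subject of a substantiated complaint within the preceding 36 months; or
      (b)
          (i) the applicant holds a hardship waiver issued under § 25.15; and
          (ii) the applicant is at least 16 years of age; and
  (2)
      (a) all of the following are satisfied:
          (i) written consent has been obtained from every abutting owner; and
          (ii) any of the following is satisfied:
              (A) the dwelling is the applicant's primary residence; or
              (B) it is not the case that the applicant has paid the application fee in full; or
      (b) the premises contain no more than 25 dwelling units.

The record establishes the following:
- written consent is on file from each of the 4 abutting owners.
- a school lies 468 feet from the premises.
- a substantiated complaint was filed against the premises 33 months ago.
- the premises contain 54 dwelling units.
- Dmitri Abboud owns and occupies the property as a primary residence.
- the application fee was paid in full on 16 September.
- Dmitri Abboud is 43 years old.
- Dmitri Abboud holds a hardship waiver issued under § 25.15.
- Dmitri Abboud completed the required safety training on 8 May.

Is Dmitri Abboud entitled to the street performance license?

(a) no complaint in 36 mo. — not met.
(i) hardship waiver — met.
(ii) age ≥ 16 — satisfied.
(b): T AND T → true.
So (1) is satisfied (F OR T).
(i) all abutters consent — met.
(A) primary residence — met.
(B) not (fee paid) — fails.
(ii): T OR F → true.
(a) = T AND T = true.
(b) ≤ 25 units — not met.
(2) = T OR F = true.
Overall: T AND T → true.

Yes — granted.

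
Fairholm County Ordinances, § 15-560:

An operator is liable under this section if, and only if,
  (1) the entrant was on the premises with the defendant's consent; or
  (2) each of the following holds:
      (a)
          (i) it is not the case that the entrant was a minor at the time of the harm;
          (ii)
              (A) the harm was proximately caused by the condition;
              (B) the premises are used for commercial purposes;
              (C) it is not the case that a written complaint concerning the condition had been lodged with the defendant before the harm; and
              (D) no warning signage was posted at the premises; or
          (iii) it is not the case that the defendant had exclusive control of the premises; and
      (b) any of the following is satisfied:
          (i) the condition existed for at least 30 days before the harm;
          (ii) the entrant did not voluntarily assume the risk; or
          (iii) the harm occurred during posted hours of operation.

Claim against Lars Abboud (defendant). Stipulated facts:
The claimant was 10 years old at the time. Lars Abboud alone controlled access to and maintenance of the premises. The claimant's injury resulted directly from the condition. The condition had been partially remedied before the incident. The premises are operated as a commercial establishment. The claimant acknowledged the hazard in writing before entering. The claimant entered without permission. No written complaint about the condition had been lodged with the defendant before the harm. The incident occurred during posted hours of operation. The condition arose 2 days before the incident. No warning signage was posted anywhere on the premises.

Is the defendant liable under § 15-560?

Yes — liable.

(1) consent to enter — not satisfied.
(i) not (entrant a minor) — not met.
(A) proximate cause — satisfied.
(B) commercial use — met.
(C) not (complaint lodged) — satisfied.
(D) no signage posted — met.
(ii) = T AND T AND T AND T = true.
(iii) not (exclusive control) — not satisfied.
So (a) is satisfied (F OR T OR F).
(i) condition ≥30 days old — not met.
(ii) no assumed risk — fails.
(iii) during posted hours — met.
So (b) is satisfied (F OR F OR T).
(2): T AND T → true.
So Overall is satisfied (F OR T).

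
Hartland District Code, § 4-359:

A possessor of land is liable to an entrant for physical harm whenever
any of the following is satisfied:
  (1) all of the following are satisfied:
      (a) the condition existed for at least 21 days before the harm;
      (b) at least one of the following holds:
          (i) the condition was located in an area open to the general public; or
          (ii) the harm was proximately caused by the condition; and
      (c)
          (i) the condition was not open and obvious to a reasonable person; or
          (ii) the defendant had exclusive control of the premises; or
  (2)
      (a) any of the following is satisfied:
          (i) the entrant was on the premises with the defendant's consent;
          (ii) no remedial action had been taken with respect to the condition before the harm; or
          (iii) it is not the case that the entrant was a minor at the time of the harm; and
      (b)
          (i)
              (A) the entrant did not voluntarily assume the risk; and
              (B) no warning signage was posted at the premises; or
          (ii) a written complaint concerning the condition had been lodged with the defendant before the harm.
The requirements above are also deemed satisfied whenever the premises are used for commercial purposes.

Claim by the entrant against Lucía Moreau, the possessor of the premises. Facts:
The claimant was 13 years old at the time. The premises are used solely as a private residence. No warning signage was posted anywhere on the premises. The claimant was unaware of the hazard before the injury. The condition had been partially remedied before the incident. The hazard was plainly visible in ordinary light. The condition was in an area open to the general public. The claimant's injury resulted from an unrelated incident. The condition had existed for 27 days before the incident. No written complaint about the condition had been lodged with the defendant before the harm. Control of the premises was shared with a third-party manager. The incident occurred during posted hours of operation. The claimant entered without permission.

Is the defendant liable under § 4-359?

No — not liable.

(a) condition ≥21 days old — met.
(i) public area — holds.
(ii) proximate cause — fails.
(b): T OR F → true.
(i) not open/obvious — not satisfied.
(ii) exclusive control — not satisfied.
(c): F OR F → false.
(1): T AND T AND F → false.
(i) consent to enter — not satisfied.
(ii) no remedial action — fails.
(iii) not (entrant a minor) — not met.
So (a) is not satisfied (F OR F OR F).
(A) no assumed risk — met.
(B) no signage posted — satisfied.
So (i) is satisfied (T AND T).
(ii) complaint lodged — not satisfied.
So (b) is satisfied (T OR F).
(2): F AND T → false.
Overall: F OR F → false.
Exception (commercial use) — not satisfied.
Result: main false OR exception false → false.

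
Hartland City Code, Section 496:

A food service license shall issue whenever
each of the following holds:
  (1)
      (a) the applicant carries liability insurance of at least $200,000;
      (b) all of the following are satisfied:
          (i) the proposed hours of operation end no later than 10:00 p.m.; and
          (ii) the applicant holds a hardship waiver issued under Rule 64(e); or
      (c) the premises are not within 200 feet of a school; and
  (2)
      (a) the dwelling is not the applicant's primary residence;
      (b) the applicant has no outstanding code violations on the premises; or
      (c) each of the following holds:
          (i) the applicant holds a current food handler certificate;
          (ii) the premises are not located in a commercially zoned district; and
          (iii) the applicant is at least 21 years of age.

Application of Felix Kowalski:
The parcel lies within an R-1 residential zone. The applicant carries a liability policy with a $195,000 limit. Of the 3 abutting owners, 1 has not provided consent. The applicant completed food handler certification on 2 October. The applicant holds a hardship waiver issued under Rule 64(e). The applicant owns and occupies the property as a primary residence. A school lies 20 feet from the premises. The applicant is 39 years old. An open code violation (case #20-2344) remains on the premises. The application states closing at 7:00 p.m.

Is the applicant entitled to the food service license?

(a) insurance ≥ $200,000 — not satisfied.
(i) closes by 10 p.m. — holds.
(ii) hardship waiver — satisfied.
(b): T AND T → true.
(c) ≥200 ft from school — not satisfied.
So (1) is satisfied (F OR T OR F).
(a) not (primary residence) — not satisfied.
(b) no code violations — fails.
(i) food handler cert. — satisfied.
(ii) not (commercially zoned) — holds.
(iii) age ≥ 21 — met.
(c): T AND T AND T → true.
(2): F OR F OR T → true.
So Overall is satisfied (T AND T).

Yes — granted.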